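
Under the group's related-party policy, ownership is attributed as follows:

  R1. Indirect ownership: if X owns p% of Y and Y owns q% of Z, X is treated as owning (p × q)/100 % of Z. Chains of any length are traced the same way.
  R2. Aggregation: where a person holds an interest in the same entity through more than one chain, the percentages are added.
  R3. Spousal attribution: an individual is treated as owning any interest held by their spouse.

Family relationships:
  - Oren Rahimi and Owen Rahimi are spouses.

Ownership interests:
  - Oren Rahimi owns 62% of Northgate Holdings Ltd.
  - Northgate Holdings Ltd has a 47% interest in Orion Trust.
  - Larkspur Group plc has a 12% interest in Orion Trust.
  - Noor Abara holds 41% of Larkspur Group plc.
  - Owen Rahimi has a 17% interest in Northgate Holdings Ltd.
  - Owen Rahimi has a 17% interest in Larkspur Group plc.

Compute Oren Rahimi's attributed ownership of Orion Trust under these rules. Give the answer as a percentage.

By spousal attribution (R3), Oren Rahimi is treated as also owning Owen Rahimi's interest in Northgate Holdings Ltd, giving 62% + 17% = 79%.
By spousal attribution (R3), Oren Rahimi is treated as owning Owen Rahimi's 17% interest in Larkspur Group plc.
Chain via Northgate Holdings Ltd (R1): 79% × 47% = 37.13% of Orion Trust.
Chain via Larkspur Group plc (R1): 17% × 12% = 2.04% of Orion Trust.
Aggregating (R2): 37.13% + 2.04% = 39.17%.

39.17%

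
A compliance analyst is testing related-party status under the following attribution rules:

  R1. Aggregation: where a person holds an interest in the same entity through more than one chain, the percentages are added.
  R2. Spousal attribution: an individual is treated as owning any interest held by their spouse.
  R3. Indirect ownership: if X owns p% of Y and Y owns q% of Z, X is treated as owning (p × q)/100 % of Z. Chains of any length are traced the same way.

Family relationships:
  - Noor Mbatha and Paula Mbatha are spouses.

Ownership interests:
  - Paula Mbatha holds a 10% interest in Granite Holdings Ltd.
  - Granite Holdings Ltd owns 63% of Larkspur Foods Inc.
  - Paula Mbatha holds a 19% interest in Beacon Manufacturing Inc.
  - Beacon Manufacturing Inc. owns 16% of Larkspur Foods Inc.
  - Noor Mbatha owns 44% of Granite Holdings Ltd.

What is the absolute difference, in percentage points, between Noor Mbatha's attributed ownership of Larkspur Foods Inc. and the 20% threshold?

17.06

By spousal attribution (R2), Noor Mbatha is treated as also owning Paula Mbatha's interest in Granite Holdings Ltd, giving 44% + 10% = 54%.
By spousal attribution (R2), Noor Mbatha is treated as owning Paula Mbatha's 19% interest in Beacon Manufacturing Inc.
Chain via Granite Holdings Ltd (R3): 54% × 63% = 34.02% of Larkspur Foods Inc.
Chain via Beacon Manufacturing Inc. (R3): 19% × 16% = 3.04% of Larkspur Foods Inc.
Aggregating (R1): 34.02% + 3.04% = 37.06%.
37.06% exceeds the 20% threshold by 17.06 percentage points.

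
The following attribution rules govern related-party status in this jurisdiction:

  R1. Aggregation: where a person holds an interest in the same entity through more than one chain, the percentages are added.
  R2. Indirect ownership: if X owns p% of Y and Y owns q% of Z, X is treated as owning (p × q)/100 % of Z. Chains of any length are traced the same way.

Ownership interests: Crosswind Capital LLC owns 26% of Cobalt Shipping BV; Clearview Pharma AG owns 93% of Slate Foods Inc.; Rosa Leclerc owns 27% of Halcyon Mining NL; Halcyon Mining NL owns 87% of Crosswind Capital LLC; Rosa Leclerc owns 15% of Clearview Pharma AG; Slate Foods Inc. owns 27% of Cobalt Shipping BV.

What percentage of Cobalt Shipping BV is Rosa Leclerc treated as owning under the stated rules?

Chain via Clearview Pharma AG → Slate Foods Inc. (R2): 15% × 93% × 27% = 3.7665% of Cobalt Shipping BV.
Chain via Halcyon Mining NL → Crosswind Capital LLC (R2): 27% × 87% × 26% = 6.1074% of Cobalt Shipping BV.
Aggregating (R1): 3.7665% + 6.1074% = 9.8739%.

9.8739%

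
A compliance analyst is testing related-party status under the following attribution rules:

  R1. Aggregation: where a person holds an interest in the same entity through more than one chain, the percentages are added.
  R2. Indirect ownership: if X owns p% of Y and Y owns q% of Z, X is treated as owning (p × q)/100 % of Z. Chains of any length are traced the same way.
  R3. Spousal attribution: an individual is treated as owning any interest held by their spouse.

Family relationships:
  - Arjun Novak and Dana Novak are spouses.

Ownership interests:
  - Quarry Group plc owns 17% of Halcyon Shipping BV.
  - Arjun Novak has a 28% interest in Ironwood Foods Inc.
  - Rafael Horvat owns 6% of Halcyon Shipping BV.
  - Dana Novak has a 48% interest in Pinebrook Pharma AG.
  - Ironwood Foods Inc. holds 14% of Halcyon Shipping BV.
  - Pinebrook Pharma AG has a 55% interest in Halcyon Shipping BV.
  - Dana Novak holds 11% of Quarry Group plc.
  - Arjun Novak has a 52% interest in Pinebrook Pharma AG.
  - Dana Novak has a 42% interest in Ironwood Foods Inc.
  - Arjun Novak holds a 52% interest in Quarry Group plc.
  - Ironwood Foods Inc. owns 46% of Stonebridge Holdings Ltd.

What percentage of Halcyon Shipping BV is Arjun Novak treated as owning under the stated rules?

75.51%

By spousal attribution (R3), Arjun Novak is treated as also owning Dana Novak's interest in Pinebrook Pharma AG, giving 52% + 48% = 100%.
By spousal attribution (R3), Arjun Novak is treated as also owning Dana Novak's interest in Ironwood Foods Inc, giving 28% + 42% = 70%.
By spousal attribution (R3), Arjun Novak is treated as also owning Dana Novak's interest in Quarry Group plc, giving 52% + 11% = 63%.
Chain via Pinebrook Pharma AG (R2): 100% × 55% = 55% of Halcyon Shipping BV.
Chain via Ironwood Foods Inc. (R2): 70% × 14% = 9.8% of Halcyon Shipping BV.
Chain via Quarry Group plc (R2): 63% × 17% = 10.71% of Halcyon Shipping BV.
Aggregating (R1): 55% + 9.8% + 10.71% = 75.51%.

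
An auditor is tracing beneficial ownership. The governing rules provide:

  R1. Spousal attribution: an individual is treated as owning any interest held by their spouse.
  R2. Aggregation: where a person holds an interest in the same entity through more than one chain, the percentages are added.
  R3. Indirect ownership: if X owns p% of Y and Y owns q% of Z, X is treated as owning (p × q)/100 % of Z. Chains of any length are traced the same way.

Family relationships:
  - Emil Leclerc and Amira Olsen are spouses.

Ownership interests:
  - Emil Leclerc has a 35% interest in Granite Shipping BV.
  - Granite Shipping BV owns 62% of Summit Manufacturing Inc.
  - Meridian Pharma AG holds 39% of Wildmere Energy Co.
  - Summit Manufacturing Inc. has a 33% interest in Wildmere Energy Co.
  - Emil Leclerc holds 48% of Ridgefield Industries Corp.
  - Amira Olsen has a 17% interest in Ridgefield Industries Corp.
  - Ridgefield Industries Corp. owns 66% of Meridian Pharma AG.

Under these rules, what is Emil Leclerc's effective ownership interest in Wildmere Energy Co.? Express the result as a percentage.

23.892%

By spousal attribution (R1), Emil Leclerc is treated as also owning Amira Olsen's interest in Ridgefield Industries Corp, giving 48% + 17% = 65%.
Chain via Granite Shipping BV → Summit Manufacturing Inc. (R3): 35% × 62% × 33% = 7.161% of Wildmere Energy Co.
Chain via Ridgefield Industries Corp. → Meridian Pharma AG (R3): 65% × 66% × 39% = 16.731% of Wildmere Energy Co.
Aggregating (R2): 7.161% + 16.731% = 23.892%.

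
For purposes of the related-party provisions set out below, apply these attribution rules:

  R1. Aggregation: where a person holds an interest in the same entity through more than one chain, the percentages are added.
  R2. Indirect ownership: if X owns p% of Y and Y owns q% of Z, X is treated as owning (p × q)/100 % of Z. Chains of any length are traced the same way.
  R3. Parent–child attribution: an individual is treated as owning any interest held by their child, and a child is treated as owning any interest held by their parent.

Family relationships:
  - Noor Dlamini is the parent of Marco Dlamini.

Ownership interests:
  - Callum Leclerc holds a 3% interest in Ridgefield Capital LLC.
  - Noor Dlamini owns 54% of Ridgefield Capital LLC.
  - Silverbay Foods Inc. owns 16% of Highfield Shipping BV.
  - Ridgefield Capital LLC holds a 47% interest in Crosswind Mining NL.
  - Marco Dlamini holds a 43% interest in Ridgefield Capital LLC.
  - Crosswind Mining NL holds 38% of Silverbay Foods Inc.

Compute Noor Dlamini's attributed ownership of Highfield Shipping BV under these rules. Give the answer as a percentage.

2.771872%

By parent–child attribution (R3), Noor Dlamini is treated as also owning Marco Dlamini's interest in Ridgefield Capital LLC, giving 54% + 43% = 97%.
Chain via Ridgefield Capital LLC → Crosswind Mining NL → Silverbay Foods Inc. (R2): 97% × 47% × 38% × 16% = 2.771872% of Highfield Shipping BV.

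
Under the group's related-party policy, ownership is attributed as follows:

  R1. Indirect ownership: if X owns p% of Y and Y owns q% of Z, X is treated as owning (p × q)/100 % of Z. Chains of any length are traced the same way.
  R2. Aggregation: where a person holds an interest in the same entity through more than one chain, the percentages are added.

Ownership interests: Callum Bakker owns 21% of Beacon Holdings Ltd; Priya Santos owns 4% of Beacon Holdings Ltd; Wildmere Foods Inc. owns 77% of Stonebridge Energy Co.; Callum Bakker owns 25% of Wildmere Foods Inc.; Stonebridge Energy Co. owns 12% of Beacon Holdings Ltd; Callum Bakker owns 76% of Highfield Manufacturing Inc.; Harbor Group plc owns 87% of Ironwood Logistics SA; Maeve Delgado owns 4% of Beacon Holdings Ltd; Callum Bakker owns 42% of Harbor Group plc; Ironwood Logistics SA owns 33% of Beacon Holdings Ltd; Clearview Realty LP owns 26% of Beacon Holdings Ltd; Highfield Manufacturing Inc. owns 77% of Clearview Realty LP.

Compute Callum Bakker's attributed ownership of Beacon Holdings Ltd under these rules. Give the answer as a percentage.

50.5834%

Chain via Harbor Group plc → Ironwood Logistics SA (R1): 42% × 87% × 33% = 12.0582% of Beacon Holdings Ltd.
Chain via Wildmere Foods Inc. → Stonebridge Energy Co. (R1): 25% × 77% × 12% = 2.31% of Beacon Holdings Ltd.
Chain via Highfield Manufacturing Inc. → Clearview Realty LP (R1): 76% × 77% × 26% = 15.2152% of Beacon Holdings Ltd.
Direct interest in Beacon Holdings Ltd: 21%.
Aggregating (R2): 12.0582% + 2.31% + 15.2152% + 21% = 50.5834%.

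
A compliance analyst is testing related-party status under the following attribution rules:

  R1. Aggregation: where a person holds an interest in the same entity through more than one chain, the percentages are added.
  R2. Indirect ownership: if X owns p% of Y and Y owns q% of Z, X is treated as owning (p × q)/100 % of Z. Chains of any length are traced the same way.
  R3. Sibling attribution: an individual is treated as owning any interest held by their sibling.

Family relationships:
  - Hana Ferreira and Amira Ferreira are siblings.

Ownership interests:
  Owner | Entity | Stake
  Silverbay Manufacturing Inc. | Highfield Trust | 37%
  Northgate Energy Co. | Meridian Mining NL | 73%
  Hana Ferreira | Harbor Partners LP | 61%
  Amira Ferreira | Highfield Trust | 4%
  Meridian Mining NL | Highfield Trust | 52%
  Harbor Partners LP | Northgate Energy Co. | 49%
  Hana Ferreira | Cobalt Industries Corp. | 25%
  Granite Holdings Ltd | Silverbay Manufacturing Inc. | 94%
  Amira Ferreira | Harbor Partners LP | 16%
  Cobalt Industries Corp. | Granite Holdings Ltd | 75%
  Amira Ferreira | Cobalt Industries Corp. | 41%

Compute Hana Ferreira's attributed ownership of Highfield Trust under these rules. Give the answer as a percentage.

35.538408%

By sibling attribution (R3), Hana Ferreira is treated as also owning Amira Ferreira's interest in Cobalt Industries Corp, giving 25% + 41% = 66%.
By sibling attribution (R3), Hana Ferreira is treated as also owning Amira Ferreira's interest in Harbor Partners LP, giving 61% + 16% = 77%.
By sibling attribution (R3), Hana Ferreira is treated as owning Amira Ferreira's 4% interest in Highfield Trust.
Chain via Cobalt Industries Corp. → Granite Holdings Ltd → Silverbay Manufacturing Inc. (R2): 66% × 75% × 94% × 37% = 17.2161% of Highfield Trust.
Chain via Harbor Partners LP → Northgate Energy Co. → Meridian Mining NL (R2): 77% × 49% × 73% × 52% = 14.322308% of Highfield Trust.
Direct interest in Highfield Trust: 4%.
Aggregating (R1): 17.2161% + 14.322308% + 4% = 35.538408%.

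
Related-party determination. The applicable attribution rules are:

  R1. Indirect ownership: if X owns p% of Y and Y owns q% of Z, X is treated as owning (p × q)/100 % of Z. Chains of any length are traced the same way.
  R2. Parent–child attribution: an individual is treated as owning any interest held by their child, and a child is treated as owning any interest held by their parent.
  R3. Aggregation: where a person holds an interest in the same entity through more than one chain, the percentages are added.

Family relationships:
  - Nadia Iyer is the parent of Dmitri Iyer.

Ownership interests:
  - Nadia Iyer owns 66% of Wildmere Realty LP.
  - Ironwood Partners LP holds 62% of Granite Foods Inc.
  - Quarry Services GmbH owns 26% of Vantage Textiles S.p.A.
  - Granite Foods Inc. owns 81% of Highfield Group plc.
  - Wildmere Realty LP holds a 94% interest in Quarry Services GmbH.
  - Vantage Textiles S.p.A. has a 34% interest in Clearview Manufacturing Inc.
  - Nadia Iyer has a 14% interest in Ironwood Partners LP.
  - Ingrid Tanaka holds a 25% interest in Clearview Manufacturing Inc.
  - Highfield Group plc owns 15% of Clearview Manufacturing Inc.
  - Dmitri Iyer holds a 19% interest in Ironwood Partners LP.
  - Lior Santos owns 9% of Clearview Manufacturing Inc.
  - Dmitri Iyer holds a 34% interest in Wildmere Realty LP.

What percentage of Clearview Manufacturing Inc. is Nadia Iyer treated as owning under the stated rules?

By parent–child attribution (R2), Nadia Iyer is treated as also owning Dmitri Iyer's interest in Ironwood Partners LP, giving 14% + 19% = 33%.
By parent–child attribution (R2), Nadia Iyer is treated as also owning Dmitri Iyer's interest in Wildmere Realty LP, giving 66% + 34% = 100%.
Chain via Ironwood Partners LP → Granite Foods Inc. → Highfield Group plc (R1): 33% × 62% × 81% × 15% = 2.48589% of Clearview Manufacturing Inc.
Chain via Wildmere Realty LP → Quarry Services GmbH → Vantage Textiles S.p.A. (R1): 100% × 94% × 26% × 34% = 8.3096% of Clearview Manufacturing Inc.
Aggregating (R3): 2.48589% + 8.3096% = 10.79549%.

10.79549%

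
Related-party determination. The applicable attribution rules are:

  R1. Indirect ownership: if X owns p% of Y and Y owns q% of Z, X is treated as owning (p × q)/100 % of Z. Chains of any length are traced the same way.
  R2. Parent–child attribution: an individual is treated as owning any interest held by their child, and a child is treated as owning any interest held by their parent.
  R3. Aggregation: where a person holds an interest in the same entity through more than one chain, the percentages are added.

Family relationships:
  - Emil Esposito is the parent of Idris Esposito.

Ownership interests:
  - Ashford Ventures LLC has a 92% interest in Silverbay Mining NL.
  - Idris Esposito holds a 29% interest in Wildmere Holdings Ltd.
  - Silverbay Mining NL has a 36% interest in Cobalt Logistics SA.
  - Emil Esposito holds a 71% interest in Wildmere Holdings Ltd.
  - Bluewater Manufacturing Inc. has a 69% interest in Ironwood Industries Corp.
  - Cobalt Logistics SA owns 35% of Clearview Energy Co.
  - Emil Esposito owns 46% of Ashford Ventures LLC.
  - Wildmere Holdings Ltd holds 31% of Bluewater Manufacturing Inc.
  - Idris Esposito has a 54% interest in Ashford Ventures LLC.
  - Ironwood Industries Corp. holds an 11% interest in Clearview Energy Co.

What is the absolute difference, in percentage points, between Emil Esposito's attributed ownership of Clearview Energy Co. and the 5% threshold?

8.9449

By parent–child attribution (R2), Emil Esposito is treated as also owning Idris Esposito's interest in Ashford Ventures LLC, giving 46% + 54% = 100%.
By parent–child attribution (R2), Emil Esposito is treated as also owning Idris Esposito's interest in Wildmere Holdings Ltd, giving 71% + 29% = 100%.
Chain via Ashford Ventures LLC → Silverbay Mining NL → Cobalt Logistics SA (R1): 100% × 92% × 36% × 35% = 11.592% of Clearview Energy Co.
Chain via Wildmere Holdings Ltd → Bluewater Manufacturing Inc. → Ironwood Industries Corp. (R1): 100% × 31% × 69% × 11% = 2.3529% of Clearview Energy Co.
Aggregating (R3): 11.592% + 2.3529% = 13.9449%.
13.9449% exceeds the 5% threshold by 8.9449 percentage points.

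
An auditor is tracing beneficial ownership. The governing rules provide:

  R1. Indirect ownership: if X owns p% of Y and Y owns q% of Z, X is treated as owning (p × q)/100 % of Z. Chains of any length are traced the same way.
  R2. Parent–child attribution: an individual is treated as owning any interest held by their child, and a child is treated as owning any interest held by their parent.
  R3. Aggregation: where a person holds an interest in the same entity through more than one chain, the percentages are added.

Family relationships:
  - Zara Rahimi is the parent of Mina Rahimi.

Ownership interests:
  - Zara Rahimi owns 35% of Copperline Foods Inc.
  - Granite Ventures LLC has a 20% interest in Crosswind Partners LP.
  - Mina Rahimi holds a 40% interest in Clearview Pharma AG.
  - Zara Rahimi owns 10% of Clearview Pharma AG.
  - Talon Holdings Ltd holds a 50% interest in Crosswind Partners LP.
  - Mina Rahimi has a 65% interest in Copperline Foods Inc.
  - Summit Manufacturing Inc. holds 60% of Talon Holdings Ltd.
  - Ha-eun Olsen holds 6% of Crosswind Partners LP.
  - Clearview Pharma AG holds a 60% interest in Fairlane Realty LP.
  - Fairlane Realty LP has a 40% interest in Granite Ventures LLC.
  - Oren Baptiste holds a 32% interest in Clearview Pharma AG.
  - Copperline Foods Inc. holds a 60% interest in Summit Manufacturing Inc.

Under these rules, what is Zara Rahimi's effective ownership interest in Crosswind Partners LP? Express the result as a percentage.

20.4%

By parent–child attribution (R2), Zara Rahimi is treated as also owning Mina Rahimi's interest in Copperline Foods Inc, giving 35% + 65% = 100%.
By parent–child attribution (R2), Zara Rahimi is treated as also owning Mina Rahimi's interest in Clearview Pharma AG, giving 10% + 40% = 50%.
Chain via Copperline Foods Inc. → Summit Manufacturing Inc. → Talon Holdings Ltd (R1): 100% × 60% × 60% × 50% = 18% of Crosswind Partners LP.
Chain via Clearview Pharma AG → Fairlane Realty LP → Granite Ventures LLC (R1): 50% × 60% × 40% × 20% = 2.4% of Crosswind Partners LP.
Aggregating (R3): 18% + 2.4% = 20.4%.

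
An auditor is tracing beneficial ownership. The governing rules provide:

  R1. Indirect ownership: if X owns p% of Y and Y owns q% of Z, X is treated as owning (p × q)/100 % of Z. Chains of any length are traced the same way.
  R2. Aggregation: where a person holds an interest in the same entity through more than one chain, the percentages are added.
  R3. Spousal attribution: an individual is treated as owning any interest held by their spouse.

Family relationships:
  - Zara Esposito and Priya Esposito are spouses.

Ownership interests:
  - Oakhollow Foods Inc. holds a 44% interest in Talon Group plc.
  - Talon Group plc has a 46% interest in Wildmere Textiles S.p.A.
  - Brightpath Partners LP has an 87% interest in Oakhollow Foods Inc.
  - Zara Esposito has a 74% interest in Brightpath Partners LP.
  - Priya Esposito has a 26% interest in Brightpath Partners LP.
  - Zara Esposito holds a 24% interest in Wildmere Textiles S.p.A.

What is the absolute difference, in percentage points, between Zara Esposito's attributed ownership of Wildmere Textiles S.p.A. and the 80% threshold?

By spousal attribution (R3), Zara Esposito is treated as also owning Priya Esposito's interest in Brightpath Partners LP, giving 74% + 26% = 100%.
Chain via Brightpath Partners LP → Oakhollow Foods Inc. → Talon Group plc (R1): 100% × 87% × 44% × 46% = 17.6088% of Wildmere Textiles S.p.A.
Direct interest in Wildmere Textiles S.p.A: 24%.
Aggregating (R2): 17.6088% + 24% = 41.6088%.
41.6088% falls short of the 80% threshold by 38.3912 percentage points.

38.3912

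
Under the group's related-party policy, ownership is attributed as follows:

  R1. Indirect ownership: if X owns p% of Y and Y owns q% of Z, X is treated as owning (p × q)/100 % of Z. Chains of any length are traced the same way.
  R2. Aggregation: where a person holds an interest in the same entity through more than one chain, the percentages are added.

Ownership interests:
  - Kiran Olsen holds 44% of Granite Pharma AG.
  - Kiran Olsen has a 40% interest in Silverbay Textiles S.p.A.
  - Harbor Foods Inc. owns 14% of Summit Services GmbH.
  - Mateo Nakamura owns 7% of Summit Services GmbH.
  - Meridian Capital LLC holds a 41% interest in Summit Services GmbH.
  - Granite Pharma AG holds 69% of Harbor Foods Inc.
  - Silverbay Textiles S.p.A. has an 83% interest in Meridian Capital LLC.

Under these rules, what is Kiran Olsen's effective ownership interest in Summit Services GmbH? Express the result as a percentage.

Chain via Granite Pharma AG → Harbor Foods Inc. (R1): 44% × 69% × 14% = 4.2504% of Summit Services GmbH.
Chain via Silverbay Textiles S.p.A. → Meridian Capital LLC (R1): 40% × 83% × 41% = 13.612% of Summit Services GmbH.
Aggregating (R2): 4.2504% + 13.612% = 17.8624%.

17.8624%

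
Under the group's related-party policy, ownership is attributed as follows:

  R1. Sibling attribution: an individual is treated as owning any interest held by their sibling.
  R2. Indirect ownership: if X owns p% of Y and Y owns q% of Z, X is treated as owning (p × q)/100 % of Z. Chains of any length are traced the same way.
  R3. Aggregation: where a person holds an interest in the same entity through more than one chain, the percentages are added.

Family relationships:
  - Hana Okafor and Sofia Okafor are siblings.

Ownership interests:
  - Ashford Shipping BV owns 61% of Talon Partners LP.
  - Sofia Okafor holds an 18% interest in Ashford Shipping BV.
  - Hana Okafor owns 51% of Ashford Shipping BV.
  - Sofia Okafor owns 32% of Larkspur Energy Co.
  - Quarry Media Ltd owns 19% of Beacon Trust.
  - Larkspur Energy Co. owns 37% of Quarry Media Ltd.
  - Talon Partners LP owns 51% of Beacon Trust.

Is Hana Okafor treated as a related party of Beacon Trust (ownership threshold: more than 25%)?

By sibling attribution (R1), Hana Okafor is treated as also owning Sofia Okafor's interest in Ashford Shipping BV, giving 51% + 18% = 69%.
By sibling attribution (R1), Hana Okafor is treated as owning Sofia Okafor's 32% interest in Larkspur Energy Co.
Chain via Ashford Shipping BV → Talon Partners LP (R2): 69% × 61% × 51% = 21.4659% of Beacon Trust.
Chain via Larkspur Energy Co. → Quarry Media Ltd (R2): 32% × 37% × 19% = 2.2496% of Beacon Trust.
Aggregating (R3): 21.4659% + 2.2496% = 23.7155%.
23.7155% does not exceed the 25% threshold, so Hana is not a related party to Beacon Trust.

No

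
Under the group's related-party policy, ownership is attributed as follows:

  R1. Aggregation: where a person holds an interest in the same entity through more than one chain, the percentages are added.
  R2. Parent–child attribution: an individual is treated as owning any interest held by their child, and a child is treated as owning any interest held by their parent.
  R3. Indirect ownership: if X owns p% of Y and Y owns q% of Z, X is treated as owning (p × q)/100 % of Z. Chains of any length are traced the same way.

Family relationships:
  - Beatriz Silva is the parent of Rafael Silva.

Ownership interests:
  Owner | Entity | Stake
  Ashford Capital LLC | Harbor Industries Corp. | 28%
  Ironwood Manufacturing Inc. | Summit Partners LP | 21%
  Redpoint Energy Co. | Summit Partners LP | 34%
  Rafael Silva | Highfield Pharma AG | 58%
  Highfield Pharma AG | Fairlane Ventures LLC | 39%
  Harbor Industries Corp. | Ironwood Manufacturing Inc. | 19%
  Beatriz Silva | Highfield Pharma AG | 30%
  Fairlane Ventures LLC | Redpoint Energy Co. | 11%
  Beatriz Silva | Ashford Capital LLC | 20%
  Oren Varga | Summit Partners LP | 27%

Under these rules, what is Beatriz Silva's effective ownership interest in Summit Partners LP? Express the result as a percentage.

By parent–child attribution (R2), Beatriz Silva is treated as also owning Rafael Silva's interest in Highfield Pharma AG, giving 30% + 58% = 88%.
Chain via Highfield Pharma AG → Fairlane Ventures LLC → Redpoint Energy Co. (R3): 88% × 39% × 11% × 34% = 1.283568% of Summit Partners LP.
Chain via Ashford Capital LLC → Harbor Industries Corp. → Ironwood Manufacturing Inc. (R3): 20% × 28% × 19% × 21% = 0.22344% of Summit Partners LP.
Aggregating (R1): 1.283568% + 0.22344% = 1.507008%.

1.507008%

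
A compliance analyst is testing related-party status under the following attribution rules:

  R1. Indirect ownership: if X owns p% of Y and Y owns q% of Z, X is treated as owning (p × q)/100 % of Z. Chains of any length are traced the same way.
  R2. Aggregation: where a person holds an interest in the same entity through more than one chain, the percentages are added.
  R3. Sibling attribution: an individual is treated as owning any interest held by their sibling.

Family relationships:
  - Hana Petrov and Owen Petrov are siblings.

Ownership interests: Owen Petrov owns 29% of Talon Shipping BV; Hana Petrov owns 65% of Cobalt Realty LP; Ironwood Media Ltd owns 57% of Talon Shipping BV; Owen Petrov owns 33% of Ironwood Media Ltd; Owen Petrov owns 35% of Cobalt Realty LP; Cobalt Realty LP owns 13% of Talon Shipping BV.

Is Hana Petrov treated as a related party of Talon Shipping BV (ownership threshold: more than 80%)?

By sibling attribution (R3), Hana Petrov is treated as also owning Owen Petrov's interest in Cobalt Realty LP, giving 65% + 35% = 100%.
By sibling attribution (R3), Hana Petrov is treated as owning Owen Petrov's 33% interest in Ironwood Media Ltd.
By sibling attribution (R3), Hana Petrov is treated as owning Owen Petrov's 29% interest in Talon Shipping BV.
Chain via Cobalt Realty LP (R1): 100% × 13% = 13% of Talon Shipping BV.
Chain via Ironwood Media Ltd (R1): 33% × 57% = 18.81% of Talon Shipping BV.
Direct interest in Talon Shipping BV: 29%.
Aggregating (R2): 13% + 18.81% + 29% = 60.81%.
60.81% does not exceed the 80% threshold, so Hana is not a related party to Talon Shipping BV.

No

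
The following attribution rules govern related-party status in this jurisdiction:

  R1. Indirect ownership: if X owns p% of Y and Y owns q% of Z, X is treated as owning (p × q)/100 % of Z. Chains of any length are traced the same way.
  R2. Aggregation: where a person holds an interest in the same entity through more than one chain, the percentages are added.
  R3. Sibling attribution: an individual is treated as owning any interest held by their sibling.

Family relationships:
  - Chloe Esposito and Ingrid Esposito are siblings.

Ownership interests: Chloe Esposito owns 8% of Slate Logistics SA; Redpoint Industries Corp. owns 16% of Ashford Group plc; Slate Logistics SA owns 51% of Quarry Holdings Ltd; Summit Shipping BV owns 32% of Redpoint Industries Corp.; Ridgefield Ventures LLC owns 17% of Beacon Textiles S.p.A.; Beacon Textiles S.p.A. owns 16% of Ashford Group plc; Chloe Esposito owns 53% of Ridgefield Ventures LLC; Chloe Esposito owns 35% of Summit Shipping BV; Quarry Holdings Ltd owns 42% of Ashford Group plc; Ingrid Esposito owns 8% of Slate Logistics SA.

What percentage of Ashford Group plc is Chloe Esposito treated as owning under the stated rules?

By sibling attribution (R3), Chloe Esposito is treated as also owning Ingrid Esposito's interest in Slate Logistics SA, giving 8% + 8% = 16%.
Chain via Ridgefield Ventures LLC → Beacon Textiles S.p.A. (R1): 53% × 17% × 16% = 1.4416% of Ashford Group plc.
Chain via Summit Shipping BV → Redpoint Industries Corp. (R1): 35% × 32% × 16% = 1.792% of Ashford Group plc.
Chain via Slate Logistics SA → Quarry Holdings Ltd (R1): 16% × 51% × 42% = 3.4272% of Ashford Group plc.
Aggregating (R2): 1.4416% + 1.792% + 3.4272% = 6.6608%.

6.6608%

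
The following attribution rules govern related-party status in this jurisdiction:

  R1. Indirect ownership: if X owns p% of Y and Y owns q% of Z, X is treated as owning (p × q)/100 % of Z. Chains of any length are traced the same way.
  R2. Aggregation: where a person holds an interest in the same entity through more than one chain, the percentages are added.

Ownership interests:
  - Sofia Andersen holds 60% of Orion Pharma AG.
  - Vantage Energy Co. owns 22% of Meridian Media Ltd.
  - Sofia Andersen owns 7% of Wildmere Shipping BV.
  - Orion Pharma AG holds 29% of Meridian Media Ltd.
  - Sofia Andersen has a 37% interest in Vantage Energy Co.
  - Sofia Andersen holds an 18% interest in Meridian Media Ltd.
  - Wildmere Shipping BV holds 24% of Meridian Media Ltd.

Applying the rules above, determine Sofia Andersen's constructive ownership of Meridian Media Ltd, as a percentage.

45.22%

Chain via Orion Pharma AG (R1): 60% × 29% = 17.4% of Meridian Media Ltd.
Chain via Vantage Energy Co. (R1): 37% × 22% = 8.14% of Meridian Media Ltd.
Chain via Wildmere Shipping BV (R1): 7% × 24% = 1.68% of Meridian Media Ltd.
Direct interest in Meridian Media Ltd: 18%.
Aggregating (R2): 17.4% + 8.14% + 1.68% + 18% = 45.22%.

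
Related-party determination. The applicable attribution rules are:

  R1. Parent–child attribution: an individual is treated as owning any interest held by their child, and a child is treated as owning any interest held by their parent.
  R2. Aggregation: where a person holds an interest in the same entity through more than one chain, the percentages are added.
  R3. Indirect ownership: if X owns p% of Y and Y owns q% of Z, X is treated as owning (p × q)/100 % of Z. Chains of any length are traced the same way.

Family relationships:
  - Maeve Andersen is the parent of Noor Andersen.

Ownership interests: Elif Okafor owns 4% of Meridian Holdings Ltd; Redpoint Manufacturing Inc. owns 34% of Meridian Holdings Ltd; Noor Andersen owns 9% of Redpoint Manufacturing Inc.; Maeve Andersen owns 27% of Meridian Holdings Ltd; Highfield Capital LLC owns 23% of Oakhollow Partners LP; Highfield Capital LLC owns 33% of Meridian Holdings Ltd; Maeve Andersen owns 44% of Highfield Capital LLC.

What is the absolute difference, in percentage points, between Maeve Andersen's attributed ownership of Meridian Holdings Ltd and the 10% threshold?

34.58

By parent–child attribution (R1), Maeve Andersen is treated as owning Noor Andersen's 9% interest in Redpoint Manufacturing Inc.
Chain via Highfield Capital LLC (R3): 44% × 33% = 14.52% of Meridian Holdings Ltd.
Direct interest in Meridian Holdings Ltd: 27%.
Chain via Redpoint Manufacturing Inc. (R3): 9% × 34% = 3.06% of Meridian Holdings Ltd.
Aggregating (R2): 14.52% + 27% + 3.06% = 44.58%.
44.58% exceeds the 10% threshold by 34.58 percentage points.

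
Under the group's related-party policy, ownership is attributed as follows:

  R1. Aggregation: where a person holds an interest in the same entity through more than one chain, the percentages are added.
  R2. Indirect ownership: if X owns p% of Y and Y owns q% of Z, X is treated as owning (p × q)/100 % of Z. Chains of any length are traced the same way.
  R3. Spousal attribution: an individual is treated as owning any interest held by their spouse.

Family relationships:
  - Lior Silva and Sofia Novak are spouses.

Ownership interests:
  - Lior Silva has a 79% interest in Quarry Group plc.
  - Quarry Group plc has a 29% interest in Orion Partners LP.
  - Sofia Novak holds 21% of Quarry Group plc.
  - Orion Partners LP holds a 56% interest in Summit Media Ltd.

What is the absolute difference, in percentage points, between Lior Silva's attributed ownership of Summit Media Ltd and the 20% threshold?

By spousal attribution (R3), Lior Silva is treated as also owning Sofia Novak's interest in Quarry Group plc, giving 79% + 21% = 100%.
Chain via Quarry Group plc → Orion Partners LP (R2): 100% × 29% × 56% = 16.24% of Summit Media Ltd.
16.24% falls short of the 20% threshold by 3.76 percentage points.

3.76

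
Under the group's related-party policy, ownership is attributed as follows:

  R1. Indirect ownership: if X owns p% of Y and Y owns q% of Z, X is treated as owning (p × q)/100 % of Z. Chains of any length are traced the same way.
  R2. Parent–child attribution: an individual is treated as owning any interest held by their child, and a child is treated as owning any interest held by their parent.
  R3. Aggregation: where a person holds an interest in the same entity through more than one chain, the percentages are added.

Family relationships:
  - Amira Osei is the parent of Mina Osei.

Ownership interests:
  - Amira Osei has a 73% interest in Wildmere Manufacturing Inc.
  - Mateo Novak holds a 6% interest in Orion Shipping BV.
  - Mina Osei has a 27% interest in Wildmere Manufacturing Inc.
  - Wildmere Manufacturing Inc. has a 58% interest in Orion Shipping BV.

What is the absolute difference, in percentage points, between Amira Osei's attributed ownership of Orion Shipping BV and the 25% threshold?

By parent–child attribution (R2), Amira Osei is treated as also owning Mina Osei's interest in Wildmere Manufacturing Inc, giving 73% + 27% = 100%.
Chain via Wildmere Manufacturing Inc. (R1): 100% × 58% = 58% of Orion Shipping BV.
58% exceeds the 25% threshold by 33 percentage points.

33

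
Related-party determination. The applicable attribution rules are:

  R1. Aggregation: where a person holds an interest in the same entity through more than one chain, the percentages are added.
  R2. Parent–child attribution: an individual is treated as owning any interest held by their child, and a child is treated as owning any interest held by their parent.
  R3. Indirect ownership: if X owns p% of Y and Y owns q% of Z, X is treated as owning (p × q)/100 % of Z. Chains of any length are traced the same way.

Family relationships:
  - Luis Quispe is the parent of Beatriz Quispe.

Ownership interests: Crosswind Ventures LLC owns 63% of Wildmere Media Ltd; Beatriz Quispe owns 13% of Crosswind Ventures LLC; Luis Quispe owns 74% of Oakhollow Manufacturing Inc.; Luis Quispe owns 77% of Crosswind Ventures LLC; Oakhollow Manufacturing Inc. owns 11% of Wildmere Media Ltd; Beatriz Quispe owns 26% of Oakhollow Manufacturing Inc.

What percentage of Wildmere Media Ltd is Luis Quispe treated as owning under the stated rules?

67.7%

By parent–child attribution (R2), Luis Quispe is treated as also owning Beatriz Quispe's interest in Oakhollow Manufacturing Inc, giving 74% + 26% = 100%.
By parent–child attribution (R2), Luis Quispe is treated as also owning Beatriz Quispe's interest in Crosswind Ventures LLC, giving 77% + 13% = 90%.
Chain via Oakhollow Manufacturing Inc. (R3): 100% × 11% = 11% of Wildmere Media Ltd.
Chain via Crosswind Ventures LLC (R3): 90% × 63% = 56.7% of Wildmere Media Ltd.
Aggregating (R1): 11% + 56.7% = 67.7%.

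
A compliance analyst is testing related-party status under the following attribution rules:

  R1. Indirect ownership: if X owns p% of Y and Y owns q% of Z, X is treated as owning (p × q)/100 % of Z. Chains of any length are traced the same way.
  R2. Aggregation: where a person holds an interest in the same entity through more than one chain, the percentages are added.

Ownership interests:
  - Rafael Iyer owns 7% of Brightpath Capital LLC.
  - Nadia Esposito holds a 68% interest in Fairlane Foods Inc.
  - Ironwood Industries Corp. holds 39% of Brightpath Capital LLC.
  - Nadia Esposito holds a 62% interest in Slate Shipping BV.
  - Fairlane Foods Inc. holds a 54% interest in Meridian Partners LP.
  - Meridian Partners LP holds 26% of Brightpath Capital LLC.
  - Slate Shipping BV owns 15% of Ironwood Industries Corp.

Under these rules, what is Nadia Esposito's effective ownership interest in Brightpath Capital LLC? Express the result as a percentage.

Chain via Fairlane Foods Inc. → Meridian Partners LP (R1): 68% × 54% × 26% = 9.5472% of Brightpath Capital LLC.
Chain via Slate Shipping BV → Ironwood Industries Corp. (R1): 62% × 15% × 39% = 3.627% of Brightpath Capital LLC.
Aggregating (R2): 9.5472% + 3.627% = 13.1742%.

13.1742%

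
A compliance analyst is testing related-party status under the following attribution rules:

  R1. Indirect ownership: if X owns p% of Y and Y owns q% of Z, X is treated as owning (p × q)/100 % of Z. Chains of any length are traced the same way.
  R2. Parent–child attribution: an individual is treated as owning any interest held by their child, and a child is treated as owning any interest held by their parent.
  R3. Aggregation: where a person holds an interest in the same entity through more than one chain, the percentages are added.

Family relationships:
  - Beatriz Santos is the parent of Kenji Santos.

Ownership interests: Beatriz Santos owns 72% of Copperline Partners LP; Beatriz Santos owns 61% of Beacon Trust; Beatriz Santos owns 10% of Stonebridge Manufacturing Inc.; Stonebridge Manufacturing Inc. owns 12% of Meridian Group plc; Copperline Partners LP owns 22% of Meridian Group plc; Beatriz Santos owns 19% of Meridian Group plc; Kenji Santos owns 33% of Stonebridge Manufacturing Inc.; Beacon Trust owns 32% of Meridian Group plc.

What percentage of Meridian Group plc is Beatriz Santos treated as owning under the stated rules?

By parent–child attribution (R2), Beatriz Santos is treated as also owning Kenji Santos's interest in Stonebridge Manufacturing Inc, giving 10% + 33% = 43%.
Chain via Copperline Partners LP (R1): 72% × 22% = 15.84% of Meridian Group plc.
Chain via Stonebridge Manufacturing Inc. (R1): 43% × 12% = 5.16% of Meridian Group plc.
Chain via Beacon Trust (R1): 61% × 32% = 19.52% of Meridian Group plc.
Direct interest in Meridian Group plc: 19%.
Aggregating (R3): 15.84% + 5.16% + 19.52% + 19% = 59.52%.

59.52%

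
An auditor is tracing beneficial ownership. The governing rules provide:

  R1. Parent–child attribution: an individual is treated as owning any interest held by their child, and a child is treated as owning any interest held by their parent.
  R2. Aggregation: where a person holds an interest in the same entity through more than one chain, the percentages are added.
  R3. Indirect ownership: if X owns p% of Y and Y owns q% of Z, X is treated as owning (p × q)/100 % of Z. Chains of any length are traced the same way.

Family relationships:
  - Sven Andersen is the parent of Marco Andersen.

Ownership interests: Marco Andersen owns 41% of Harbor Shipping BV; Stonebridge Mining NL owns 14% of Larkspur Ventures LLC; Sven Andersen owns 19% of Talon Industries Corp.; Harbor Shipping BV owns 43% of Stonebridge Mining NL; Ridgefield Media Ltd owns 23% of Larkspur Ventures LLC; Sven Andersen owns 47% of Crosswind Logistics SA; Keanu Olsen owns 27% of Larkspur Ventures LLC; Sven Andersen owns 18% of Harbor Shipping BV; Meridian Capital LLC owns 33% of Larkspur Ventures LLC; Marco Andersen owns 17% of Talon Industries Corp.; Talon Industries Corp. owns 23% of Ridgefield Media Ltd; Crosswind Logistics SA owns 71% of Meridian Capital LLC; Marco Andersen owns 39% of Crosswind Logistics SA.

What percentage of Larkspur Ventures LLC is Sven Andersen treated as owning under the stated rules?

25.606%

By parent–child attribution (R1), Sven Andersen is treated as also owning Marco Andersen's interest in Harbor Shipping BV, giving 18% + 41% = 59%.
By parent–child attribution (R1), Sven Andersen is treated as also owning Marco Andersen's interest in Crosswind Logistics SA, giving 47% + 39% = 86%.
By parent–child attribution (R1), Sven Andersen is treated as also owning Marco Andersen's interest in Talon Industries Corp, giving 19% + 17% = 36%.
Chain via Harbor Shipping BV → Stonebridge Mining NL (R3): 59% × 43% × 14% = 3.5518% of Larkspur Ventures LLC.
Chain via Crosswind Logistics SA → Meridian Capital LLC (R3): 86% × 71% × 33% = 20.1498% of Larkspur Ventures LLC.
Chain via Talon Industries Corp. → Ridgefield Media Ltd (R3): 36% × 23% × 23% = 1.9044% of Larkspur Ventures LLC.
Aggregating (R2): 3.5518% + 20.1498% + 1.9044% = 25.606%.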